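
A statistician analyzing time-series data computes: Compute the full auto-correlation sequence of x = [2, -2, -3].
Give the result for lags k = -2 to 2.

r_xx[k] = sum_m x[m]*x[m+k], indexed from 0, for k = -2 to 2:
  r_xx[-2] = x[2]*x[0] = -6
  r_xx[-1] = x[1]*x[0] + x[2]*x[1] = 2
  r_xx[0] = x[0]*x[0] + x[1]*x[1] + x[2]*x[2] = 17
  r_xx[1] = x[0]*x[1] + x[1]*x[2] = 2
  r_xx[2] = x[0]*x[2] = -6
r_xx = [-6, 2, 17, 2, -6]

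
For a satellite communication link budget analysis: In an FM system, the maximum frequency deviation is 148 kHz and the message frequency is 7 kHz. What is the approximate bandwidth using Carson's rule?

Carson's rule: BW = 2*(delta_f + f_m)
= 2*(148 + 7) kHz = 310 kHz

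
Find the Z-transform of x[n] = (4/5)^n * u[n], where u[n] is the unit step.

The Z-transform of a^n * u[n] is z/(z-a) for |z| > |a|.
Here a = 4/5, so X(z) = z/(z - (4/5)) = 5z/(5z - 4)
ROC: |z| > 4/5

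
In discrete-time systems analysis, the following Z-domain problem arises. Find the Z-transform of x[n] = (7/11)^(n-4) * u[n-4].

Time-shifting property: if X(z) = Z{x[n]}, then Z{x[n-d]} = z^(-d) * X(z)
X(z) = z/(z - 7/11) for x[n] = (7/11)^n * u[n]
Z{x[n-4]} = z^(-4) * z/(z - 7/11) = z^(-3)/(z - 7/11)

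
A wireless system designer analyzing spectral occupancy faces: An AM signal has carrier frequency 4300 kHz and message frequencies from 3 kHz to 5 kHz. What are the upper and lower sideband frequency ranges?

Upper sideband (USB) = fc + [fm_low, fm_high] = 4300 + [3, 5] = [4303, 4305] kHz
Lower sideband (LSB) = fc - [fm_high, fm_low] = 4300 - [5, 3] = [4295, 4297] kHz
Total occupied spectrum: 4295 kHz to 4305 kHz (plus carrier at 4300 kHz)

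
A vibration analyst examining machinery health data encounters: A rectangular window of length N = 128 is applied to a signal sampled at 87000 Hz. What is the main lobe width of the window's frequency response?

For a rectangular window of length N,
the main lobe width in frequency is 2*f_s/N.
= 2*87000/128 = 10875/8 Hz
This determines the minimum frequency separation for resolving two sinusoids.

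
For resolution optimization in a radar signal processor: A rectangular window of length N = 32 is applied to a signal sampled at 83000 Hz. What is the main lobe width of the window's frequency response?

For a rectangular window of length N,
the main lobe width in frequency is 2*f_s/N.
= 2*83000/32 = 10375/2 Hz
This determines the minimum frequency separation for resolving two sinusoids.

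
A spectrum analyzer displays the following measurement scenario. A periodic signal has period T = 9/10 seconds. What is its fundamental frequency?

The fundamental frequency is the reciprocal of the period.
f = 1/T = 1/(9/10) = 10/9 Hz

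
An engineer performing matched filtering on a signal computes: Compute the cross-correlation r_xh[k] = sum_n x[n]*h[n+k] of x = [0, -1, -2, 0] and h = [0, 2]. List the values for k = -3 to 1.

Both sequences indexed from 0 and zero outside their support.
Lags with overlap: k = -3 to 1.
  r_xh[-3] = x[3]*h[0] = 0
  r_xh[-2] = x[2]*h[0] + x[3]*h[1] = 0
  r_xh[-1] = x[1]*h[0] + x[2]*h[1] = -4
  r_xh[0] = x[0]*h[0] + x[1]*h[1] = -2
  r_xh[1] = x[0]*h[1] = 0
r_xh = [0, 0, -4, -2, 0] (for k = -3, ..., 1)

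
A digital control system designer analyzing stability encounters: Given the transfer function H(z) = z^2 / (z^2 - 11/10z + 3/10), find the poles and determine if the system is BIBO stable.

Poles are roots of the denominator: z^2 - 11/10z + 3/10 = 0.
Quadratic formula: z = [-(-11/10) +/- sqrt((-11/10)^2 - 4*(3/10))] / 2
Discriminant = 121/100 - 6/5 = 1/100; sqrt = 1/10.
z = (11/10 +/- 1/10) / 2 => z = 3/5 or z = 1/2.
|p1| = 3/5, |p2| = 1/2.
For BIBO stability, all poles must lie inside the unit circle (|p| < 1).
System is STABLE since both |p| < 1.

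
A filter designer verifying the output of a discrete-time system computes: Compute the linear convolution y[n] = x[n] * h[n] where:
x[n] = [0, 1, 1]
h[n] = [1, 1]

y[n] = sum_k x[k]*h[n-k]. Output length = len(x) + len(h) - 1 = 3 + 2 - 1 = 4.
y[0] = 0*1 = 0
y[1] = 1*1 + 0*1 = 1
y[2] = 1*1 + 1*1 = 2
y[3] = 1*1 = 1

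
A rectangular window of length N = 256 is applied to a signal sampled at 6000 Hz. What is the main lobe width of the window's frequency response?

For a rectangular window of length N,
the main lobe width in frequency is 2*f_s/N.
= 2*6000/256 = 375/8 Hz
This determines the minimum frequency separation for resolving two sinusoids.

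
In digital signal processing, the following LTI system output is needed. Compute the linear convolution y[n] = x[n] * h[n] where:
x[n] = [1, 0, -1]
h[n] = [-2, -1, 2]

y[n] = sum_k x[k]*h[n-k]. Output length = len(x) + len(h) - 1 = 3 + 3 - 1 = 5.
y[0] = 1*-2 = -2
y[1] = 0*-2 + 1*-1 = -1
y[2] = -1*-2 + 0*-1 + 1*2 = 4
y[3] = -1*-1 + 0*2 = 1
y[4] = -1*2 = -2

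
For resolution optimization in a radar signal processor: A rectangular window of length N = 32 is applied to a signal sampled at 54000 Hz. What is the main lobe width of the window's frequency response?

For a rectangular window of length N,
the main lobe width in frequency is 2*f_s/N.
= 2*54000/32 = 3375 Hz
This determines the minimum frequency separation for resolving two sinusoids.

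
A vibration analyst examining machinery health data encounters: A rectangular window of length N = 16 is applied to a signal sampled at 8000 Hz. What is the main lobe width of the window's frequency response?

For a rectangular window of length N,
the main lobe width in frequency is 2*f_s/N.
= 2*8000/16 = 1000 Hz
This determines the minimum frequency separation for resolving two sinusoids.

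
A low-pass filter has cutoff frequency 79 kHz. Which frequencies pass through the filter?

A low-pass filter passes all frequencies below the cutoff frequency 79 kHz and attenuates higher frequencies.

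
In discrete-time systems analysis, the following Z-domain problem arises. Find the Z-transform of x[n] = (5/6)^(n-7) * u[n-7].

Time-shifting property: if X(z) = Z{x[n]}, then Z{x[n-d]} = z^(-d) * X(z)
X(z) = z/(z - 5/6) for x[n] = (5/6)^n * u[n]
Z{x[n-7]} = z^(-7) * z/(z - 5/6) = z^(-6)/(z - 5/6)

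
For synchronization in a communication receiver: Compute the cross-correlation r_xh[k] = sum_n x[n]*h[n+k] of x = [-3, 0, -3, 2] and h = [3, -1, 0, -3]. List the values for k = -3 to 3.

Both sequences indexed from 0 and zero outside their support.
Lags with overlap: k = -3 to 3.
  r_xh[-3] = x[3]*h[0] = 6
  r_xh[-2] = x[2]*h[0] + x[3]*h[1] = -11
  r_xh[-1] = x[1]*h[0] + x[2]*h[1] + x[3]*h[2] = 3
  r_xh[0] = x[0]*h[0] + x[1]*h[1] + x[2]*h[2] + x[3]*h[3] = -15
  r_xh[1] = x[0]*h[1] + x[1]*h[2] + x[2]*h[3] = 12
  r_xh[2] = x[0]*h[2] + x[1]*h[3] = 0
  r_xh[3] = x[0]*h[3] = 9
r_xh = [6, -11, 3, -15, 12, 0, 9] (for k = -3, ..., 3)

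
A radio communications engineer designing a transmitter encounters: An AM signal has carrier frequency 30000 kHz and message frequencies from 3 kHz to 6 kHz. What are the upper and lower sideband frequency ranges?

Upper sideband (USB) = fc + [fm_low, fm_high] = 30000 + [3, 6] = [30003, 30006] kHz
Lower sideband (LSB) = fc - [fm_high, fm_low] = 30000 - [6, 3] = [29994, 29997] kHz
Total occupied spectrum: 29994 kHz to 30006 kHz (plus carrier at 30000 kHz)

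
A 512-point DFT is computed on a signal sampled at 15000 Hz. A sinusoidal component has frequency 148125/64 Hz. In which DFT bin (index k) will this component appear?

DFT frequency resolution = f_s/N = 15000/512 = 1875/64 Hz
Bin index k = f_signal / resolution = 148125/64 / 1875/64 = 79
The signal frequency 148125/64 Hz falls in DFT bin k = 79.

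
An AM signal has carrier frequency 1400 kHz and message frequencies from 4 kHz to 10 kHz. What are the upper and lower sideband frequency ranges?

Upper sideband (USB) = fc + [fm_low, fm_high] = 1400 + [4, 10] = [1404, 1410] kHz
Lower sideband (LSB) = fc - [fm_high, fm_low] = 1400 - [10, 4] = [1390, 1396] kHz
Total occupied spectrum: 1390 kHz to 1410 kHz (plus carrier at 1400 kHz)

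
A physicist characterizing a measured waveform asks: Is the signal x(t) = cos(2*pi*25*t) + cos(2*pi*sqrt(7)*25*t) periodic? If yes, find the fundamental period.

f1 = 25 Hz, f2 = 25*sqrt(7) Hz
Ratio f2/f1 = sqrt(7), which is irrational.
Since the frequency ratio is irrational, no common period exists.
The signal is not periodic.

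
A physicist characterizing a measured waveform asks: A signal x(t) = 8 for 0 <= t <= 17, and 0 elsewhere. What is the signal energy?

Energy = integral of |x(t)|^2 dt over the signal duration
= 8^2 * 17 = 64 * 17 = 1088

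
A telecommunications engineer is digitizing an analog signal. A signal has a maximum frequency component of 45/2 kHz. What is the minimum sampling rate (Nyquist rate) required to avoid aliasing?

By the Nyquist-Shannon sampling theorem,
the minimum sampling rate (Nyquist rate) must be at least 2 * f_max.
Nyquist rate = 2 * 45/2 kHz = 45 kHz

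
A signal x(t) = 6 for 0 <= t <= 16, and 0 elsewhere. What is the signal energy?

Energy = integral of |x(t)|^2 dt over the signal duration
= 6^2 * 16 = 36 * 16 = 576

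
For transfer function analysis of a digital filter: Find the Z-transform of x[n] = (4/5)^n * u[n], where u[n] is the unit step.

The Z-transform of a^n * u[n] is z/(z-a) for |z| > |a|.
Here a = 4/5, so X(z) = z/(z - (4/5)) = 5z/(5z - 4)
ROC: |z| > 4/5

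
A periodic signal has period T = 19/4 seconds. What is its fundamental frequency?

The fundamental frequency is the reciprocal of the period.
f = 1/T = 1/(19/4) = 4/19 Hz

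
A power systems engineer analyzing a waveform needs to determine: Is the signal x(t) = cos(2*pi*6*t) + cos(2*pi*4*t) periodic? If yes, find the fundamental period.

f1 = 6 Hz, f2 = 4 Hz
Period T1 = 1/6, T2 = 1/4
Ratio T1/T2 = 4/6, which is rational.
The signal is periodic with fundamental period T = 1/GCD(6,4) = 1/2 s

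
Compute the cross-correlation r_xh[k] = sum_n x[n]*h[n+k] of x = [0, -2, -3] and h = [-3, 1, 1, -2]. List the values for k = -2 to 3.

Both sequences indexed from 0 and zero outside their support.
Lags with overlap: k = -2 to 3.
  r_xh[-2] = x[2]*h[0] = 9
  r_xh[-1] = x[1]*h[0] + x[2]*h[1] = 3
  r_xh[0] = x[0]*h[0] + x[1]*h[1] + x[2]*h[2] = -5
  r_xh[1] = x[0]*h[1] + x[1]*h[2] + x[2]*h[3] = 4
  r_xh[2] = x[0]*h[2] + x[1]*h[3] = 4
  r_xh[3] = x[0]*h[3] = 0
r_xh = [9, 3, -5, 4, 4, 0] (for k = -2, ..., 3)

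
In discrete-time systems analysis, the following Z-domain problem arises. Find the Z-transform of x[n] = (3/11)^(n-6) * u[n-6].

Time-shifting property: if X(z) = Z{x[n]}, then Z{x[n-d]} = z^(-d) * X(z)
X(z) = z/(z - 3/11) for x[n] = (3/11)^n * u[n]
Z{x[n-6]} = z^(-6) * z/(z - 3/11) = z^(-5)/(z - 3/11)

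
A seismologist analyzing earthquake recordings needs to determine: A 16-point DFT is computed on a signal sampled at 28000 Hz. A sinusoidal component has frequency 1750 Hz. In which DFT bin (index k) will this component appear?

DFT frequency resolution = f_s/N = 28000/16 = 1750 Hz
Bin index k = f_signal / resolution = 1750 / 1750 = 1
The signal frequency 1750 Hz falls in DFT bin k = 1.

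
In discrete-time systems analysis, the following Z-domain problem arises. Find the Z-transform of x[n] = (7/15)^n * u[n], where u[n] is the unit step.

The Z-transform of a^n * u[n] is z/(z-a) for |z| > |a|.
Here a = 7/15, so X(z) = z/(z - (7/15)) = 15z/(15z - 7)
ROC: |z| > 7/15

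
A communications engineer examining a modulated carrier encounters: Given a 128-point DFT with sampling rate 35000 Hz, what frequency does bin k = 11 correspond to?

The frequency of DFT bin k is: f_k = k * f_s / N
f_11 = 11 * 35000 / 128 = 48125/16 Hz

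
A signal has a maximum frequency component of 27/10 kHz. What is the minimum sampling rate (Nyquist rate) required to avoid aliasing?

By the Nyquist-Shannon sampling theorem,
the minimum sampling rate (Nyquist rate) must be at least 2 * f_max.
Nyquist rate = 2 * 27/10 kHz = 27/5 kHz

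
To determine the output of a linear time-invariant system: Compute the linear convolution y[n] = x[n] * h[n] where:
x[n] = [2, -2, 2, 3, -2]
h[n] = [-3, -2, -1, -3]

y[n] = sum_k x[k]*h[n-k]. Output length = len(x) + len(h) - 1 = 5 + 4 - 1 = 8.
y[0] = 2*-3 = -6
y[1] = -2*-3 + 2*-2 = 2
y[2] = 2*-3 + -2*-2 + 2*-1 = -4
y[3] = 3*-3 + 2*-2 + -2*-1 + 2*-3 = -17
y[4] = -2*-3 + 3*-2 + 2*-1 + -2*-3 = 4
y[5] = -2*-2 + 3*-1 + 2*-3 = -5
y[6] = -2*-1 + 3*-3 = -7
y[7] = -2*-3 = 6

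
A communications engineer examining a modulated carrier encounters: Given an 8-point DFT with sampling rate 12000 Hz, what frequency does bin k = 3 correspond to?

The frequency of DFT bin k is: f_k = k * f_s / N
f_3 = 3 * 12000 / 8 = 4500 Hz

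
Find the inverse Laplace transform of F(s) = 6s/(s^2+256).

Standard pair: s/(s^2+w^2) <-> cos(wt)*u(t)
With k=6, w=16: f(t) = 6*cos(16t)*u(t)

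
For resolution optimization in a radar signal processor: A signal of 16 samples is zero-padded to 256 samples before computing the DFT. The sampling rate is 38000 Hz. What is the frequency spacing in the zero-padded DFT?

Original DFT: N = 16, resolution = f_s/N = 38000/16 = 2375 Hz
Zero-padded DFT: N = 256, resolution = f_s/N = 38000/256 = 2375/16 Hz
Zero-padding interpolates the spectrum (finer frequency grid)
but does NOT improve the true spectral resolution (ability to resolve close frequencies).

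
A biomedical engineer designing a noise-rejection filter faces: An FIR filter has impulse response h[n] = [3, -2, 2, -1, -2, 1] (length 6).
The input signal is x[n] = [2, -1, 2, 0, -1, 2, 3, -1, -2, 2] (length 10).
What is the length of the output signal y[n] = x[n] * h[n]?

For linear convolution, the output length is:
len(y) = len(x) + len(h) - 1 = 10 + 6 - 1 = 15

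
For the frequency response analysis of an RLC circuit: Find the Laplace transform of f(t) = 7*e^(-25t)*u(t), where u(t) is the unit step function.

Standard Laplace transform pair:
e^(-at)*u(t) <-> 1/(s+a)
With a = 25: L{7*e^(-25t)*u(t)} = 7/(s+25), ROC: Re(s) > -25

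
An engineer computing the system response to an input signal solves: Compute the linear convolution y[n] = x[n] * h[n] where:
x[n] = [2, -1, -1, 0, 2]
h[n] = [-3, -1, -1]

y[n] = sum_k x[k]*h[n-k]. Output length = len(x) + len(h) - 1 = 5 + 3 - 1 = 7.
y[0] = 2*-3 = -6
y[1] = -1*-3 + 2*-1 = 1
y[2] = -1*-3 + -1*-1 + 2*-1 = 2
y[3] = 0*-3 + -1*-1 + -1*-1 = 2
y[4] = 2*-3 + 0*-1 + -1*-1 = -5
y[5] = 2*-1 + 0*-1 = -2
y[6] = 2*-1 = -2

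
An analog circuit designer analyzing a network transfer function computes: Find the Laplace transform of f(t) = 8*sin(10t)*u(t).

Standard pair: sin(wt)*u(t) <-> w/(s^2+w^2)
With w = 10: L{8*sin(10t)*u(t)} = 80/(s^2+100)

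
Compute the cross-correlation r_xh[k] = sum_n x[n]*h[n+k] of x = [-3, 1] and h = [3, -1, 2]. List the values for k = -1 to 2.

Both sequences indexed from 0 and zero outside their support.
Lags with overlap: k = -1 to 2.
  r_xh[-1] = x[1]*h[0] = 3
  r_xh[0] = x[0]*h[0] + x[1]*h[1] = -10
  r_xh[1] = x[0]*h[1] + x[1]*h[2] = 5
  r_xh[2] = x[0]*h[2] = -6
r_xh = [3, -10, 5, -6] (for k = -1, ..., 2)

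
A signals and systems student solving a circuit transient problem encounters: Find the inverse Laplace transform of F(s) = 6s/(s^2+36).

Standard pair: s/(s^2+w^2) <-> cos(wt)*u(t)
With k=6, w=6: f(t) = 6*cos(6t)*u(t)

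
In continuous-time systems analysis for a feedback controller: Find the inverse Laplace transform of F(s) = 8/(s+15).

Standard pair: k/(s+a) <-> k*e^(-at)*u(t)
With k=8, a=15: f(t) = 8*e^(-15t)*u(t)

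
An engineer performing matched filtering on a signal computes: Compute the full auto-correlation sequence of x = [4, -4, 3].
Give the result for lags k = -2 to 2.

r_xx[k] = sum_m x[m]*x[m+k], indexed from 0, for k = -2 to 2:
  r_xx[-2] = x[2]*x[0] = 12
  r_xx[-1] = x[1]*x[0] + x[2]*x[1] = -28
  r_xx[0] = x[0]*x[0] + x[1]*x[1] + x[2]*x[2] = 41
  r_xx[1] = x[0]*x[1] + x[1]*x[2] = -28
  r_xx[2] = x[0]*x[2] = 12
r_xx = [12, -28, 41, -28, 12]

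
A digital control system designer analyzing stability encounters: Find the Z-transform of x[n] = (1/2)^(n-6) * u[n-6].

Time-shifting property: if X(z) = Z{x[n]}, then Z{x[n-d]} = z^(-d) * X(z)
X(z) = z/(z - 1/2) for x[n] = (1/2)^n * u[n]
Z{x[n-6]} = z^(-6) * z/(z - 1/2) = z^(-5)/(z - 1/2)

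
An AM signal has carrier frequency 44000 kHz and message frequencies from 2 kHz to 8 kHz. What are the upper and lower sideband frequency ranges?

Upper sideband (USB) = fc + [fm_low, fm_high] = 44000 + [2, 8] = [44002, 44008] kHz
Lower sideband (LSB) = fc - [fm_high, fm_low] = 44000 - [8, 2] = [43992, 43998] kHz
Total occupied spectrum: 43992 kHz to 44008 kHz (plus carrier at 44000 kHz)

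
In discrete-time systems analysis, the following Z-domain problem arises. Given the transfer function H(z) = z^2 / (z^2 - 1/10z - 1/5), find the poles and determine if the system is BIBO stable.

Poles are roots of the denominator: z^2 - 1/10z - 1/5 = 0.
Quadratic formula: z = [-(-1/10) +/- sqrt((-1/10)^2 - 4*(-1/5))] / 2
Discriminant = 1/100 + 4/5 = 81/100; sqrt = 9/10.
z = (1/10 +/- 9/10) / 2 => z = 1/2 or z = -2/5.
|p1| = 2/5, |p2| = 1/2.
For BIBO stability, all poles must lie inside the unit circle (|p| < 1).
System is STABLE since both |p| < 1.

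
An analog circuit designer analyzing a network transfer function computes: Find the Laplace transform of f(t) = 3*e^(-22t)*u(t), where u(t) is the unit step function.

Standard Laplace transform pair:
e^(-at)*u(t) <-> 1/(s+a)
With a = 22: L{3*e^(-22t)*u(t)} = 3/(s+22), ROC: Re(s) > -22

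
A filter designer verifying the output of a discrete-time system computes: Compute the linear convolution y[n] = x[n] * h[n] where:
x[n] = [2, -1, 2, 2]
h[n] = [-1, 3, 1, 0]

y[n] = sum_k x[k]*h[n-k]. Output length = len(x) + len(h) - 1 = 4 + 4 - 1 = 7.
y[0] = 2*-1 = -2
y[1] = -1*-1 + 2*3 = 7
y[2] = 2*-1 + -1*3 + 2*1 = -3
y[3] = 2*-1 + 2*3 + -1*1 + 2*0 = 3
y[4] = 2*3 + 2*1 + -1*0 = 8
y[5] = 2*1 + 2*0 = 2
y[6] = 2*0 = 0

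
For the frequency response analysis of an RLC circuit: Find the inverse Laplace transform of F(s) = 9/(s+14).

Standard pair: k/(s+a) <-> k*e^(-at)*u(t)
With k=9, a=14: f(t) = 9*e^(-14t)*u(t)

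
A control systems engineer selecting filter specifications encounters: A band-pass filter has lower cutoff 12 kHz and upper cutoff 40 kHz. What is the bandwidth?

Bandwidth = f_high - f_low
= 40 kHz - 12 kHz = 28 kHz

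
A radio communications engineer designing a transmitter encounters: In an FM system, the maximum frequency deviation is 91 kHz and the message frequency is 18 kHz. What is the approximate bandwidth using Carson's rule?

Carson's rule: BW = 2*(delta_f + f_m)
= 2*(91 + 18) kHz = 218 kHz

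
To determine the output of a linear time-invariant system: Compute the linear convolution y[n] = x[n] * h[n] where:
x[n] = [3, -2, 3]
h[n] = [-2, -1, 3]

y[n] = sum_k x[k]*h[n-k]. Output length = len(x) + len(h) - 1 = 3 + 3 - 1 = 5.
y[0] = 3*-2 = -6
y[1] = -2*-2 + 3*-1 = 1
y[2] = 3*-2 + -2*-1 + 3*3 = 5
y[3] = 3*-1 + -2*3 = -9
y[4] = 3*3 = 9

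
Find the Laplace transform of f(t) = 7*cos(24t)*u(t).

Standard pair: cos(wt)*u(t) <-> s/(s^2+w^2)
With w = 24: L{7*cos(24t)*u(t)} = 7s/(s^2+576)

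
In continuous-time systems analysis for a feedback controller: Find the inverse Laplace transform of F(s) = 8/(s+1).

Standard pair: k/(s+a) <-> k*e^(-at)*u(t)
With k=8, a=1: f(t) = 8*e^(-t)*u(t)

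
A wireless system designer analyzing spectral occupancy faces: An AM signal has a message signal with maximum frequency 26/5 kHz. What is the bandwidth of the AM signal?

In AM (double-sideband), the bandwidth is twice the message frequency.
BW = 2 * f_m = 2 * 26/5 kHz = 52/5 kHz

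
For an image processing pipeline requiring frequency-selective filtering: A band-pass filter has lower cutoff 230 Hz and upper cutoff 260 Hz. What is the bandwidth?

Bandwidth = f_high - f_low
= 260 Hz - 230 Hz = 30 Hz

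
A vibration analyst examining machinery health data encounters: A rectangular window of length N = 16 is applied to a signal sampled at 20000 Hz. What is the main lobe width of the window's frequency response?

For a rectangular window of length N,
the main lobe width in frequency is 2*f_s/N.
= 2*20000/16 = 2500 Hz
This determines the minimum frequency separation for resolving two sinusoids.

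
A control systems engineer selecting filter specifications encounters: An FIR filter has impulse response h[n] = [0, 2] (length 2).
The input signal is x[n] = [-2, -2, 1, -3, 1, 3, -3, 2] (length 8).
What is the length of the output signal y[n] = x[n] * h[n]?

For linear convolution, the output length is:
len(y) = len(x) + len(h) - 1 = 8 + 2 - 1 = 9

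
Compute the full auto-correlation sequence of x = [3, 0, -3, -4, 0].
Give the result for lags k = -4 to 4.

r_xx[k] = sum_m x[m]*x[m+k], indexed from 0, for k = -4 to 4:
  r_xx[-4] = x[4]*x[0] = 0
  r_xx[-3] = x[3]*x[0] + x[4]*x[1] = -12
  r_xx[-2] = x[2]*x[0] + x[3]*x[1] + x[4]*x[2] = -9
  r_xx[-1] = x[1]*x[0] + x[2]*x[1] + x[3]*x[2] + x[4]*x[3] = 12
  r_xx[0] = x[0]*x[0] + x[1]*x[1] + x[2]*x[2] + x[3]*x[3] + x[4]*x[4] = 34
  r_xx[1] = x[0]*x[1] + x[1]*x[2] + x[2]*x[3] + x[3]*x[4] = 12
  r_xx[2] = x[0]*x[2] + x[1]*x[3] + x[2]*x[4] = -9
  r_xx[3] = x[0]*x[3] + x[1]*x[4] = -12
  r_xx[4] = x[0]*x[4] = 0
r_xx = [0, -12, -9, 12, 34, 12, -9, -12, 0]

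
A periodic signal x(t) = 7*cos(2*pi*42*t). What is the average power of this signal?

Average power of A*cos(wt) is A^2/2.
P = 7^2 / 2 = 49/2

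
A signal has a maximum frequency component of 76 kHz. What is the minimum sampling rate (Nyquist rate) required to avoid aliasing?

By the Nyquist-Shannon sampling theorem,
the minimum sampling rate (Nyquist rate) must be at least 2 * f_max.
Nyquist rate = 2 * 76 kHz = 152 kHz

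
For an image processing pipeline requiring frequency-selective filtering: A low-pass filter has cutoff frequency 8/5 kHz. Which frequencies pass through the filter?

A low-pass filter passes all frequencies below the cutoff frequency 8/5 kHz and attenuates higher frequencies.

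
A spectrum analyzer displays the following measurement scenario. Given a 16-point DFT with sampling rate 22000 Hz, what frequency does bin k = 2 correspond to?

The frequency of DFT bin k is: f_k = k * f_s / N
f_2 = 2 * 22000 / 16 = 2750 Hz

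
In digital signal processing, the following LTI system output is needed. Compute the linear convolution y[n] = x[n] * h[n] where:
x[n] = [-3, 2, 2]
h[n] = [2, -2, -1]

y[n] = sum_k x[k]*h[n-k]. Output length = len(x) + len(h) - 1 = 3 + 3 - 1 = 5.
y[0] = -3*2 = -6
y[1] = 2*2 + -3*-2 = 10
y[2] = 2*2 + 2*-2 + -3*-1 = 3
y[3] = 2*-2 + 2*-1 = -6
y[4] = 2*-1 = -2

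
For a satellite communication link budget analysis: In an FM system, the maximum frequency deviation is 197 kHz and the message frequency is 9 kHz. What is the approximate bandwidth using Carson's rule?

Carson's rule: BW = 2*(delta_f + f_m)
= 2*(197 + 9) kHz = 412 kHz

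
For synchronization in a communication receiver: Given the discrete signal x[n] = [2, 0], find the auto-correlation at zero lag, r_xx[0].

The auto-correlation at zero lag r_xx[0] equals the signal energy.
r_xx[0] = sum of x[n]^2 = 2^2 + 0^2
= 4 + 0 = 4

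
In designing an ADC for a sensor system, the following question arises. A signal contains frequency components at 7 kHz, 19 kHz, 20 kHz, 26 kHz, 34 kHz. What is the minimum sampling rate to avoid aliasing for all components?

The highest frequency component is f_max = 34 kHz.
Nyquist rate = 2 * f_max = 2 * 34 kHz = 68 kHz.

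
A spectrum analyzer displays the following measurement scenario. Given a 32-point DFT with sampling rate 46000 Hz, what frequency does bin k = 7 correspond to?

The frequency of DFT bin k is: f_k = k * f_s / N
f_7 = 7 * 46000 / 32 = 20125/2 Hz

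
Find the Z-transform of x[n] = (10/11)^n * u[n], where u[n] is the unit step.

The Z-transform of a^n * u[n] is z/(z-a) for |z| > |a|.
Here a = 10/11, so X(z) = z/(z - (10/11)) = 11z/(11z - 10)
ROC: |z| > 10/11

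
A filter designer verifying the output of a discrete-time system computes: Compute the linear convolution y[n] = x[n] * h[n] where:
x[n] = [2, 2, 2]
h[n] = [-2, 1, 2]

y[n] = sum_k x[k]*h[n-k]. Output length = len(x) + len(h) - 1 = 3 + 3 - 1 = 5.
y[0] = 2*-2 = -4
y[1] = 2*-2 + 2*1 = -2
y[2] = 2*-2 + 2*1 + 2*2 = 2
y[3] = 2*1 + 2*2 = 6
y[4] = 2*2 = 4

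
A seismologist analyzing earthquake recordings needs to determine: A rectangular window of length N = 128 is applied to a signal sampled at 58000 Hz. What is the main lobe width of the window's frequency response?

For a rectangular window of length N,
the main lobe width in frequency is 2*f_s/N.
= 2*58000/128 = 3625/4 Hz
This determines the minimum frequency separation for resolving two sinusoids.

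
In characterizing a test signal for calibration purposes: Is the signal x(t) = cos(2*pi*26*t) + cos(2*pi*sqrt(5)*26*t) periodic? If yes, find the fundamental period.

f1 = 26 Hz, f2 = 26*sqrt(5) Hz
Ratio f2/f1 = sqrt(5), which is irrational.
Since the frequency ratio is irrational, no common period exists.
The signal is not periodic.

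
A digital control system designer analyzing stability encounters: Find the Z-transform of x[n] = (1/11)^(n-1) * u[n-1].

Time-shifting property: if X(z) = Z{x[n]}, then Z{x[n-d]} = z^(-d) * X(z)
X(z) = z/(z - 1/11) for x[n] = (1/11)^n * u[n]
Z{x[n-1]} = z^(-1) * z/(z - 1/11) = 1/(z - 1/11)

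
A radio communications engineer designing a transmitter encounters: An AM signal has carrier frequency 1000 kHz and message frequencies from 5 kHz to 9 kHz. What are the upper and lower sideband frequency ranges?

Upper sideband (USB) = fc + [fm_low, fm_high] = 1000 + [5, 9] = [1005, 1009] kHz
Lower sideband (LSB) = fc - [fm_high, fm_low] = 1000 - [9, 5] = [991, 995] kHz
Total occupied spectrum: 991 kHz to 1009 kHz (plus carrier at 1000 kHz)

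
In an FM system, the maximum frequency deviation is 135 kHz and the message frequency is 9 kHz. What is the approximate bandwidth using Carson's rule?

Carson's rule: BW = 2*(delta_f + f_m)
= 2*(135 + 9) kHz = 288 kHz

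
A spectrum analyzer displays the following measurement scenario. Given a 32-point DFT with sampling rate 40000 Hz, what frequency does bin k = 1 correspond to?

The frequency of DFT bin k is: f_k = k * f_s / N
f_1 = 1 * 40000 / 32 = 1250 Hz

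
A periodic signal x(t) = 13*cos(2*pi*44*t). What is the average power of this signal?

Average power of A*cos(wt) is A^2/2.
P = 13^2 / 2 = 169/2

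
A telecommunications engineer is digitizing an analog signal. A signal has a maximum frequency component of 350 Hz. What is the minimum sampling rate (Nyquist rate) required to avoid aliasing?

By the Nyquist-Shannon sampling theorem,
the minimum sampling rate (Nyquist rate) must be at least 2 * f_max.
Nyquist rate = 2 * 350 Hz = 700 Hz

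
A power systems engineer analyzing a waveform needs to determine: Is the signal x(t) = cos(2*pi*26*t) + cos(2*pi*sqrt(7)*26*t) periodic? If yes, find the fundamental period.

f1 = 26 Hz, f2 = 26*sqrt(7) Hz
Ratio f2/f1 = sqrt(7), which is irrational.
Since the frequency ratio is irrational, no common period exists.
The signal is not periodic.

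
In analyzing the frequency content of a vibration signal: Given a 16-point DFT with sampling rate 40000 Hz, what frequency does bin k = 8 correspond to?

The frequency of DFT bin k is: f_k = k * f_s / N
f_8 = 8 * 40000 / 16 = 20000 Hz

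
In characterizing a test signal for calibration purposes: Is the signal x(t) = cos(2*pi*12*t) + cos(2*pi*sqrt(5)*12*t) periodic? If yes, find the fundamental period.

f1 = 12 Hz, f2 = 12*sqrt(5) Hz
Ratio f2/f1 = sqrt(5), which is irrational.
Since the frequency ratio is irrational, no common period exists.
The signal is not periodic.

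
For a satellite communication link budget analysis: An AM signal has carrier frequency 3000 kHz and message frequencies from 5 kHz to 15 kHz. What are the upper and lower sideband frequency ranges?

Upper sideband (USB) = fc + [fm_low, fm_high] = 3000 + [5, 15] = [3005, 3015] kHz
Lower sideband (LSB) = fc - [fm_high, fm_low] = 3000 - [15, 5] = [2985, 2995] kHz
Total occupied spectrum: 2985 kHz to 3015 kHz (plus carrier at 3000 kHz)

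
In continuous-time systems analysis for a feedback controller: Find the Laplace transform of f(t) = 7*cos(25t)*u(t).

Standard pair: cos(wt)*u(t) <-> s/(s^2+w^2)
With w = 25: L{7*cos(25t)*u(t)} = 7s/(s^2+625)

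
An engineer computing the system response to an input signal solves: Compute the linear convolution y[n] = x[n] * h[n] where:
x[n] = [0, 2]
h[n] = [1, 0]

y[n] = sum_k x[k]*h[n-k]. Output length = len(x) + len(h) - 1 = 2 + 2 - 1 = 3.
y[0] = 0*1 = 0
y[1] = 2*1 + 0*0 = 2
y[2] = 2*0 = 0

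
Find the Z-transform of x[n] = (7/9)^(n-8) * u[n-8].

Time-shifting property: if X(z) = Z{x[n]}, then Z{x[n-d]} = z^(-d) * X(z)
X(z) = z/(z - 7/9) for x[n] = (7/9)^n * u[n]
Z{x[n-8]} = z^(-8) * z/(z - 7/9) = z^(-7)/(z - 7/9)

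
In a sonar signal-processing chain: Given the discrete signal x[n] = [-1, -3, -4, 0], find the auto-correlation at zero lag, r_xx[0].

The auto-correlation at zero lag r_xx[0] equals the signal energy.
r_xx[0] = sum of x[n]^2 = (-1)^2 + (-3)^2 + (-4)^2 + 0^2
= 1 + 9 + 16 + 0 = 26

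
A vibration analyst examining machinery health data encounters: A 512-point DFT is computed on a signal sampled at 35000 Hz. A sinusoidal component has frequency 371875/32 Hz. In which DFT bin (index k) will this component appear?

DFT frequency resolution = f_s/N = 35000/512 = 4375/64 Hz
Bin index k = f_signal / resolution = 371875/32 / 4375/64 = 170
The signal frequency 371875/32 Hz falls in DFT bin k = 170.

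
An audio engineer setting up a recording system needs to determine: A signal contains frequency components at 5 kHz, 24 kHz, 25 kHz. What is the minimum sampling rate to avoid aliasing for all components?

The highest frequency component is f_max = 25 kHz.
Nyquist rate = 2 * f_max = 2 * 25 kHz = 50 kHz.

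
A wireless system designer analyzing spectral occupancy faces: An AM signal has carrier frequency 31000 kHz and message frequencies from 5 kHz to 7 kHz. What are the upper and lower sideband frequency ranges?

Upper sideband (USB) = fc + [fm_low, fm_high] = 31000 + [5, 7] = [31005, 31007] kHz
Lower sideband (LSB) = fc - [fm_high, fm_low] = 31000 - [7, 5] = [30993, 30995] kHz
Total occupied spectrum: 30993 kHz to 31007 kHz (plus carrier at 31000 kHz)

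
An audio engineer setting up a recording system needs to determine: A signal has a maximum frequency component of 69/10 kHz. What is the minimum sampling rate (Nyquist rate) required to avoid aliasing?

By the Nyquist-Shannon sampling theorem,
the minimum sampling rate (Nyquist rate) must be at least 2 * f_max.
Nyquist rate = 2 * 69/10 kHz = 69/5 kHz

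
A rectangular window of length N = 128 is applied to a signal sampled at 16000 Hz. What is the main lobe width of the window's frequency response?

For a rectangular window of length N,
the main lobe width in frequency is 2*f_s/N.
= 2*16000/128 = 250 Hz
This determines the minimum frequency separation for resolving two sinusoids.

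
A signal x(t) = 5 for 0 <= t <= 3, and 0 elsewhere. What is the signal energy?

Energy = integral of |x(t)|^2 dt over the signal duration
= 5^2 * 3 = 25 * 3 = 75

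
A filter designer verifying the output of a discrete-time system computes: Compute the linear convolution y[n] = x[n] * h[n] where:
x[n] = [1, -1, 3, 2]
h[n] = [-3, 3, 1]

y[n] = sum_k x[k]*h[n-k]. Output length = len(x) + len(h) - 1 = 4 + 3 - 1 = 6.
y[0] = 1*-3 = -3
y[1] = -1*-3 + 1*3 = 6
y[2] = 3*-3 + -1*3 + 1*1 = -11
y[3] = 2*-3 + 3*3 + -1*1 = 2
y[4] = 2*3 + 3*1 = 9
y[5] = 2*1 = 2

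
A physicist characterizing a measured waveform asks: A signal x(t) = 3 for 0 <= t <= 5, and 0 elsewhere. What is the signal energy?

Energy = integral of |x(t)|^2 dt over the signal duration
= 3^2 * 5 = 9 * 5 = 45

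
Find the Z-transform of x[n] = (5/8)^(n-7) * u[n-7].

Time-shifting property: if X(z) = Z{x[n]}, then Z{x[n-d]} = z^(-d) * X(z)
X(z) = z/(z - 5/8) for x[n] = (5/8)^n * u[n]
Z{x[n-7]} = z^(-7) * z/(z - 5/8) = z^(-6)/(z - 5/8)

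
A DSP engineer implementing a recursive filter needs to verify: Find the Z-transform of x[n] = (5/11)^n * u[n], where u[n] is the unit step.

The Z-transform of a^n * u[n] is z/(z-a) for |z| > |a|.
Here a = 5/11, so X(z) = z/(z - (5/11)) = 11z/(11z - 5)
ROC: |z| > 5/11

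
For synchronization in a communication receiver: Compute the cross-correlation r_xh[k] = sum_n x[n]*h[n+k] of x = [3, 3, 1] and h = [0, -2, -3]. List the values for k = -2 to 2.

Both sequences indexed from 0 and zero outside their support.
Lags with overlap: k = -2 to 2.
  r_xh[-2] = x[2]*h[0] = 0
  r_xh[-1] = x[1]*h[0] + x[2]*h[1] = -2
  r_xh[0] = x[0]*h[0] + x[1]*h[1] + x[2]*h[2] = -9
  r_xh[1] = x[0]*h[1] + x[1]*h[2] = -15
  r_xh[2] = x[0]*h[2] = -9
r_xh = [0, -2, -9, -15, -9] (for k = -2, ..., 2)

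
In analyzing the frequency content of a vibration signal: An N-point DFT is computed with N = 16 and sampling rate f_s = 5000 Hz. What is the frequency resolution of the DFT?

DFT frequency resolution = f_s / N
= 5000 / 16 = 625/2 Hz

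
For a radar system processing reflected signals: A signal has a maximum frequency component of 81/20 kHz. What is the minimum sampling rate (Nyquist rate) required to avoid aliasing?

By the Nyquist-Shannon sampling theorem,
the minimum sampling rate (Nyquist rate) must be at least 2 * f_max.
Nyquist rate = 2 * 81/20 kHz = 81/10 kHz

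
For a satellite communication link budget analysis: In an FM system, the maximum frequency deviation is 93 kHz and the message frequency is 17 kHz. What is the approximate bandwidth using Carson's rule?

Carson's rule: BW = 2*(delta_f + f_m)
= 2*(93 + 17) kHz = 220 kHz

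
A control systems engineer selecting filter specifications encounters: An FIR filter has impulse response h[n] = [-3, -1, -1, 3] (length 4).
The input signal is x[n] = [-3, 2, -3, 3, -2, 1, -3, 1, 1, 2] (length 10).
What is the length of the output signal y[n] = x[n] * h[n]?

For linear convolution, the output length is:
len(y) = len(x) + len(h) - 1 = 10 + 4 - 1 = 13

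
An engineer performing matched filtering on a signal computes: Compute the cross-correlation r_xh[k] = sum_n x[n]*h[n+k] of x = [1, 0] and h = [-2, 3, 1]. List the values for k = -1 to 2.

Both sequences indexed from 0 and zero outside their support.
Lags with overlap: k = -1 to 2.
  r_xh[-1] = x[1]*h[0] = 0
  r_xh[0] = x[0]*h[0] + x[1]*h[1] = -2
  r_xh[1] = x[0]*h[1] + x[1]*h[2] = 3
  r_xh[2] = x[0]*h[2] = 1
r_xh = [0, -2, 3, 1] (for k = -1, ..., 2)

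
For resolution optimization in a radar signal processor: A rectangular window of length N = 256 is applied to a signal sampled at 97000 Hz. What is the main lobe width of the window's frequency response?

For a rectangular window of length N,
the main lobe width in frequency is 2*f_s/N.
= 2*97000/256 = 12125/16 Hz
This determines the minimum frequency separation for resolving two sinusoids.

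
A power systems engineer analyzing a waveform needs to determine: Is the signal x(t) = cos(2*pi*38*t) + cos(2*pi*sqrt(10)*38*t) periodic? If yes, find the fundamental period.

f1 = 38 Hz, f2 = 38*sqrt(10) Hz
Ratio f2/f1 = sqrt(10), which is irrational.
Since the frequency ratio is irrational, no common period exists.
The signal is not periodic.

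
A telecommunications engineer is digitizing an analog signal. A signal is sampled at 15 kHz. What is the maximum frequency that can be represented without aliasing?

The maximum frequency that can be represented without aliasing
is the Nyquist frequency: f_max = f_s / 2 = 15 kHz / 2 = 15/2 kHz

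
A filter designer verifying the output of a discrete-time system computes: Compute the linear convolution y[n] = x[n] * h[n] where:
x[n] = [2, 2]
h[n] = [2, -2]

y[n] = sum_k x[k]*h[n-k]. Output length = len(x) + len(h) - 1 = 2 + 2 - 1 = 3.
y[0] = 2*2 = 4
y[1] = 2*2 + 2*-2 = 0
y[2] = 2*-2 = -4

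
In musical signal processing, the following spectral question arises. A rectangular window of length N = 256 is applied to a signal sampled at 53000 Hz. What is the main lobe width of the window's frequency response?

For a rectangular window of length N,
the main lobe width in frequency is 2*f_s/N.
= 2*53000/256 = 6625/16 Hz
This determines the minimum frequency separation for resolving two sinusoids.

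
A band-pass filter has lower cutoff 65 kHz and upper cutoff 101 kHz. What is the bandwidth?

Bandwidth = f_high - f_low
= 101 kHz - 65 kHz = 36 kHz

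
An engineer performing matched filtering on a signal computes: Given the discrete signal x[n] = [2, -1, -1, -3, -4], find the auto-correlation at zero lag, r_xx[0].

The auto-correlation at zero lag r_xx[0] equals the signal energy.
r_xx[0] = sum of x[n]^2 = 2^2 + (-1)^2 + (-1)^2 + (-3)^2 + (-4)^2
= 4 + 1 + 1 + 9 + 16 = 31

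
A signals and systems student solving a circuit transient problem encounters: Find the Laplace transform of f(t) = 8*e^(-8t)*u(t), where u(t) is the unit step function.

Standard Laplace transform pair:
e^(-at)*u(t) <-> 1/(s+a)
With a = 8: L{8*e^(-8t)*u(t)} = 8/(s+8), ROC: Re(s) > -8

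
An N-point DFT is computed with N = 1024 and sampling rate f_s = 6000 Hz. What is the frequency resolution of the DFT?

DFT frequency resolution = f_s / N
= 6000 / 1024 = 375/64 Hz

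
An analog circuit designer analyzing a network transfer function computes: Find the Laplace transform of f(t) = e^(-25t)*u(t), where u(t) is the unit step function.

Standard Laplace transform pair:
e^(-at)*u(t) <-> 1/(s+a)
With a = 25: L{e^(-25t)*u(t)} = 1/(s+25), ROC: Re(s) > -25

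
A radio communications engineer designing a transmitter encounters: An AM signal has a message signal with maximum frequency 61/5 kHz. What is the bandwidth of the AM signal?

In AM (double-sideband), the bandwidth is twice the message frequency.
BW = 2 * f_m = 2 * 61/5 kHz = 122/5 kHz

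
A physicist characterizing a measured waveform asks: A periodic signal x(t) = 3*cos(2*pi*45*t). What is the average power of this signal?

Average power of A*cos(wt) is A^2/2.
P = 3^2 / 2 = 9/2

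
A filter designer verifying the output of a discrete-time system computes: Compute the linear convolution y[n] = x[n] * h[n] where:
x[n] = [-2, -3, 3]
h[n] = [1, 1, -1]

y[n] = sum_k x[k]*h[n-k]. Output length = len(x) + len(h) - 1 = 3 + 3 - 1 = 5.
y[0] = -2*1 = -2
y[1] = -3*1 + -2*1 = -5
y[2] = 3*1 + -3*1 + -2*-1 = 2
y[3] = 3*1 + -3*-1 = 6
y[4] = 3*-1 = -3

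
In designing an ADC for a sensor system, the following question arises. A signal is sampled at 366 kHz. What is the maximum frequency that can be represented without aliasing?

The maximum frequency that can be represented without aliasing
is the Nyquist frequency: f_max = f_s / 2 = 366 kHz / 2 = 183 kHz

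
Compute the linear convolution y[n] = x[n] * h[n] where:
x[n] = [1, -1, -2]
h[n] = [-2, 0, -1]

y[n] = sum_k x[k]*h[n-k]. Output length = len(x) + len(h) - 1 = 3 + 3 - 1 = 5.
y[0] = 1*-2 = -2
y[1] = -1*-2 + 1*0 = 2
y[2] = -2*-2 + -1*0 + 1*-1 = 3
y[3] = -2*0 + -1*-1 = 1
y[4] = -2*-1 = 2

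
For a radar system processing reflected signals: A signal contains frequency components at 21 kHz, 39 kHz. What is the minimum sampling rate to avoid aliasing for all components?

The highest frequency component is f_max = 39 kHz.
Nyquist rate = 2 * f_max = 2 * 39 kHz = 78 kHz.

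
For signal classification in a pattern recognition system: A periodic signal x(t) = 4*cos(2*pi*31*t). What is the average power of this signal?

Average power of A*cos(wt) is A^2/2.
P = 4^2 / 2 = 16/2 = 8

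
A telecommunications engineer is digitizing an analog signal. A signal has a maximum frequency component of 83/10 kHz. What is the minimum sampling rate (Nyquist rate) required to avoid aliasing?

By the Nyquist-Shannon sampling theorem,
the minimum sampling rate (Nyquist rate) must be at least 2 * f_max.
Nyquist rate = 2 * 83/10 kHz = 83/5 kHz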